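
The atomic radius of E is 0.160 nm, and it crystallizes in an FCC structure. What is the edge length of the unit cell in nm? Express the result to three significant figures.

0.453 nm

In an FCC lattice, atoms touch along the face diagonal, so √2·a = 4r.
a = 4r/√2 = 4 × 0.160 / 1.4142 = 0.453 nm.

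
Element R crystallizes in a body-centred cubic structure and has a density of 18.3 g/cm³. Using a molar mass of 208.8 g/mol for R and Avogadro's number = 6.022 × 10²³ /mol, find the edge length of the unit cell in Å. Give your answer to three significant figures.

3.36 Å

With Z = 2 atoms per BCC cell, a³ = Z·M/(N_A·ρ) = 2 × 208.8 / (6.022 × 10²³ × 18.30 g/cm³) = 3.789 × 10^-23 cm³.
a = (3.789 × 10^-23)^(1/3) = 3.359 × 10^-8 cm = 3.36 Å.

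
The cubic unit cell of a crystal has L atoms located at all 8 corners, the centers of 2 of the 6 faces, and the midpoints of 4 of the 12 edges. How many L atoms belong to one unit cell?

3

Corner atoms are shared by 8 cells (1/8 each), face atoms by 2 (1/2 each), edge atoms by 4 (1/4 each).
Net atoms = 8 × 1/8 + 2 × 1/2 + 4 × 1/4 = 1 + 1 + 1 = 3.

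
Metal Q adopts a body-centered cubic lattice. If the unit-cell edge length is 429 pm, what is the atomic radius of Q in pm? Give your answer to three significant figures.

186 pm

In a BCC lattice, atoms touch along the body diagonal, so √3·a = 4r.
r = √3·a/4 = 1.7321 × 429 / 4 = 186 pm.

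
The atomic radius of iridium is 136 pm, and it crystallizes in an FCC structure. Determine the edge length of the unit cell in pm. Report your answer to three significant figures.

In an FCC lattice, atoms touch along the face diagonal, so √2·a = 4r.
a = 4r/√2 = 4 × 136 / 1.4142 = 385 pm.

385 pm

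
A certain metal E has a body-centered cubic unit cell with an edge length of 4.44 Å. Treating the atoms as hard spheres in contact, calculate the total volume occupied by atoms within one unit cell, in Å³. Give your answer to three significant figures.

In a BCC lattice atoms touch along the body diagonal, so √3·a = 4r, so r = 0.4330a = 1.923 Å.
V_atoms = Z × (4/3)πr³ = 2 × (4/3)π × (1.923)³ = 59.5 Å³.

59.5 Å³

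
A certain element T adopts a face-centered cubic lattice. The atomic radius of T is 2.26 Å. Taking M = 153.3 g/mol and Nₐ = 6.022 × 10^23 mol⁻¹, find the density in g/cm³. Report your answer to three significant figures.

In an FCC lattice, atoms touch along the face diagonal, so √2·a = 4r, giving a = 6.392 Å = 6.392 × 10^-8 cm.
With Z = 4, ρ = Z·M/(N_A·a³) = 4 × 153.3 / (6.022 × 10²³ × 2.612 × 10^-22) = 3.899 g/cm³.

3.90 g/cm³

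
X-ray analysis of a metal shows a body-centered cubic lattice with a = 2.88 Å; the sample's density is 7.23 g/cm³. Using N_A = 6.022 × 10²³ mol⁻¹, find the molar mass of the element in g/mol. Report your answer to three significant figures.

52.0 g/mol

A BCC cell has Z = 2 atoms; a = 2.880 × 10^-8 cm.
M = ρ·N_A·a³/Z = 7.23 × 6.022 × 10²³ × 2.389 × 10^-23 / 2 = 52.0 g/mol.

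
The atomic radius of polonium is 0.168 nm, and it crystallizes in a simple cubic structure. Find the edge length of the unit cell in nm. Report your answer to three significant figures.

0.336 nm

In a simple cubic lattice, atoms touch along the cell edge, so a = 2r.
a = 2r = 2 × 0.168 = 0.336 nm.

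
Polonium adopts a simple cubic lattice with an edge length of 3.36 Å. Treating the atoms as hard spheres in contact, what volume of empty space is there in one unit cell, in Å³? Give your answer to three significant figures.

In a simple cubic lattice atoms touch along the cell edge, so a = 2r, so r = 0.5000a = 1.680 Å.
V_cell = a³ = 37.93 Å³; V_atoms = 1 × (4/3)πr³ = 19.86 Å³.
Empty space = 37.93 − 19.86 = 18.1 Å³.

18.1 Å³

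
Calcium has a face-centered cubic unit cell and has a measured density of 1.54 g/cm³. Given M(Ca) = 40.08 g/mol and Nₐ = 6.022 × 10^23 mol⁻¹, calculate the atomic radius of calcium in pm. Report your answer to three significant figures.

For an FCC cell (Z = 4), a³ = Z·M/(N_A·ρ) = 4 × 40.08 / (6.022 × 10²³ × 1.540) = 1.729 × 10^-22 cm³, so a = 5.571 × 10^-8 cm = 557.1 pm.
Atoms touch along the face diagonal, so √2·a = 4r, so r = 0.3536 × a = 197 pm.

197 pm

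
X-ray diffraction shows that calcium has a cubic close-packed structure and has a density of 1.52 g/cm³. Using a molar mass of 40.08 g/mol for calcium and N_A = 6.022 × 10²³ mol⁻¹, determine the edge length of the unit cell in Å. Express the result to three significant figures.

5.60 Å

With Z = 4 atoms per FCC cell, a³ = Z·M/(N_A·ρ) = 4 × 40.08 / (6.022 × 10²³ × 1.520 g/cm³) = 1.751 × 10^-22 cm³.
a = (1.751 × 10^-22)^(1/3) = 5.595 × 10^-8 cm = 5.60 Å.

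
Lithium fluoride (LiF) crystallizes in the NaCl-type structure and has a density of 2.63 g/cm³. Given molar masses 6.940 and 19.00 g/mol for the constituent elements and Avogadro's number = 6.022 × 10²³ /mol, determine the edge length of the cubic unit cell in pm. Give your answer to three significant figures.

403 pm

M(LiF) = 25.94 g/mol; Z = 4 formula units per cell.
a³ = Z·M/(N_A·ρ) = 4 × 25.94 / (6.022 × 10²³ × 2.63) = 6.551 × 10^-23 cm³, so a = 4.031 × 10^-8 cm = 403 pm.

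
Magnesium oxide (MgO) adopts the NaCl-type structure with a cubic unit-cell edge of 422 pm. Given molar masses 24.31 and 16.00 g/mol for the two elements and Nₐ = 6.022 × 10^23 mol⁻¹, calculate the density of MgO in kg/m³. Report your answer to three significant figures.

The NaCl-type structure contains Z = 4 formula units per cell; M(MgO) = 24.31 + 16.00 = 40.31 g/mol.
a³ = (4.220 × 10^-8 cm)³ = 7.515 × 10^-23 cm³.
ρ = 4 × 40.31 / (6.022 × 10²³ × 7.515 × 10^-23) = 3.563 g/cm³ = 3560 kg/m³.

3560 kg/m³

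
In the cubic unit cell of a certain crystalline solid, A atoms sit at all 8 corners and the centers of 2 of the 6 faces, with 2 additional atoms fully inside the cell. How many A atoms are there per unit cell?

4

Corner atoms are shared by 8 cells (1/8 each), face atoms by 2 (1/2 each), interior atoms are unshared.
Net atoms = 8 × 1/8 + 2 × 1/2 + 2 = 1 + 1 + 2 = 4.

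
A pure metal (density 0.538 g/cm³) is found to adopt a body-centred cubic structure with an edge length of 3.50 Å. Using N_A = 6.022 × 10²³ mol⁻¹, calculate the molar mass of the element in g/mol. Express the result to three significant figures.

6.95 g/mol

A BCC cell has Z = 2 atoms; a = 3.500 × 10^-8 cm.
M = ρ·N_A·a³/Z = 0.538 × 6.022 × 10²³ × 4.288 × 10^-23 / 2 = 6.95 g/mol.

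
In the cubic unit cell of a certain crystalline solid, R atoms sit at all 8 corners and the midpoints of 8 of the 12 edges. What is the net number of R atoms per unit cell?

Corner atoms are shared by 8 cells (1/8 each), edge atoms by 4 (1/4 each).
Net atoms = 8 × 1/8 + 8 × 1/4 = 1 + 2 = 3.

3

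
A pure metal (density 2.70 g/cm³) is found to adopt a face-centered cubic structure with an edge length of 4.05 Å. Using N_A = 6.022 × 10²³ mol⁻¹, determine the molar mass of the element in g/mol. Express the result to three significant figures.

An FCC cell has Z = 4 atoms; a = 4.050 × 10^-8 cm.
M = ρ·N_A·a³/Z = 2.70 × 6.022 × 10²³ × 6.643 × 10^-23 / 4 = 27.0 g/mol.

27.0 g/mol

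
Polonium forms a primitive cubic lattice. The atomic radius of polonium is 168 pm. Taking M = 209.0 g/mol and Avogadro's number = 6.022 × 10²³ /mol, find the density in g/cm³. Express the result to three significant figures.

In a simple cubic lattice, atoms touch along the cell edge, so a = 2r, giving a = 336.0 pm = 3.360 × 10^-8 cm.
With Z = 1, ρ = Z·M/(N_A·a³) = 1 × 209.0 / (6.022 × 10²³ × 3.793 × 10^-23) = 9.149 g/cm³.

9.15 g/cm³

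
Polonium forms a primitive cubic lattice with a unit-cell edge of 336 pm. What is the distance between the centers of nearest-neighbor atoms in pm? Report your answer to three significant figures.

336 pm

In a simple cubic structure, atoms touch along the cell edge, so a = 2r; the nearest-neighbor distance equals 2r = 1.000·a.
d = 1.000 × 336 = 336 pm.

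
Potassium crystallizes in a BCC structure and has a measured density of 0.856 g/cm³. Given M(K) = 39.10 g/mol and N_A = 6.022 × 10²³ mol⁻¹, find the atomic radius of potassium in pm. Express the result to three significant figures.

For a BCC cell (Z = 2), a³ = Z·M/(N_A·ρ) = 2 × 39.10 / (6.022 × 10²³ × 0.8560) = 1.517 × 10^-22 cm³, so a = 5.333 × 10^-8 cm = 533.3 pm.
Atoms touch along the body diagonal, so √3·a = 4r, so r = 0.4330 × a = 231 pm.

231 pm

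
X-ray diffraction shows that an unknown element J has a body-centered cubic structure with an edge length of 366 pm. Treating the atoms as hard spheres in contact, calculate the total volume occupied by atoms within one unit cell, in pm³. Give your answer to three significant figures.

3.33 × 10^7 pm³

In a BCC lattice atoms touch along the body diagonal, so √3·a = 4r, so r = 0.4330a = 158.5 pm.
V_atoms = Z × (4/3)πr³ = 2 × (4/3)π × (158.5)³ = 3.33 × 10^7 pm³.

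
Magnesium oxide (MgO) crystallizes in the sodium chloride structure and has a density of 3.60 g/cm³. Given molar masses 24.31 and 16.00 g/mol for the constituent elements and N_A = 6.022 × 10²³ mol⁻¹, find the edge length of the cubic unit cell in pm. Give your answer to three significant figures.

M(MgO) = 40.31 g/mol; Z = 4 formula units per cell.
a³ = Z·M/(N_A·ρ) = 4 × 40.31 / (6.022 × 10²³ × 3.60) = 7.438 × 10^-23 cm³, so a = 4.205 × 10^-8 cm = 421 pm.

421 pm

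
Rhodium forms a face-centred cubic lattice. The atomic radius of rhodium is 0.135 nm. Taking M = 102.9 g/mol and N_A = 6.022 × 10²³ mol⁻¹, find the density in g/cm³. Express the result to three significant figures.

In an FCC lattice, atoms touch along the face diagonal, so √2·a = 4r, giving a = 0.3818 nm = 3.818 × 10^-8 cm.
With Z = 4, ρ = Z·M/(N_A·a³) = 4 × 102.9 / (6.022 × 10²³ × 5.567 × 10^-23) = 12.28 g/cm³.

12.3 g/cm³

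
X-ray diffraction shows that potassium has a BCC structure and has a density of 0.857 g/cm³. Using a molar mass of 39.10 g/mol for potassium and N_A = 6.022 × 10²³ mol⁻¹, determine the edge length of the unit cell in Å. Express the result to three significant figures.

With Z = 2 atoms per BCC cell, a³ = Z·M/(N_A·ρ) = 2 × 39.10 / (6.022 × 10²³ × 0.8570 g/cm³) = 1.515 × 10^-22 cm³.
a = (1.515 × 10^-22)^(1/3) = 5.331 × 10^-8 cm = 5.33 Å.

5.33 Å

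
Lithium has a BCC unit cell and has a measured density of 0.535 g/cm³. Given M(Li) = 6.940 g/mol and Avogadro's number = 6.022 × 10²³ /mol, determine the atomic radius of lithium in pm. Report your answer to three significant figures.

152 pm

For a BCC cell (Z = 2), a³ = Z·M/(N_A·ρ) = 2 × 6.940 / (6.022 × 10²³ × 0.5350) = 4.308 × 10^-23 cm³, so a = 3.506 × 10^-8 cm = 350.6 pm.
Atoms touch along the body diagonal, so √3·a = 4r, so r = 0.4330 × a = 152 pm.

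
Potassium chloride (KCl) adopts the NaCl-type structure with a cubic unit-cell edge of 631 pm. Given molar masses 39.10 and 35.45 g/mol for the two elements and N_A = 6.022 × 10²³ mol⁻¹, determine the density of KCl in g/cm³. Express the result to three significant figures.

The NaCl-type structure contains Z = 4 formula units per cell; M(KCl) = 39.10 + 35.45 = 74.55 g/mol.
a³ = (6.310 × 10^-8 cm)³ = 2.512 × 10^-22 cm³.
ρ = 4 × 74.55 / (6.022 × 10²³ × 2.512 × 10^-22) = 1.971 g/cm³.

1.97 g/cm³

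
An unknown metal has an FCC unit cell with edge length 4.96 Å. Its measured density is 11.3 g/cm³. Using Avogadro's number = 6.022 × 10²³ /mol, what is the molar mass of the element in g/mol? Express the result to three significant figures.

208 g/mol

An FCC cell has Z = 4 atoms; a = 4.960 × 10^-8 cm.
M = ρ·N_A·a³/Z = 11.3 × 6.022 × 10²³ × 1.220 × 10^-22 / 4 = 208 g/mol.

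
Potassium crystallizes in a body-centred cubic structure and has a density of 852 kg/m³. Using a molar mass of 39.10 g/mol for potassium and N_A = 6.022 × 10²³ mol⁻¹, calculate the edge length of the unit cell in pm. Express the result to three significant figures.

534 pm

With Z = 2 atoms per BCC cell, a³ = Z·M/(N_A·ρ) = 2 × 39.10 / (6.022 × 10²³ × 0.8520 g/cm³) = 1.524 × 10^-22 cm³.
a = (1.524 × 10^-22)^(1/3) = 5.342 × 10^-8 cm = 534 pm.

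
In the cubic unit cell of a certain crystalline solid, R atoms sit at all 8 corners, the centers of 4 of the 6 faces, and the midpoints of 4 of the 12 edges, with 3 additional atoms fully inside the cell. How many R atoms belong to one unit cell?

7

Corner atoms are shared by 8 cells (1/8 each), face atoms by 2 (1/2 each), edge atoms by 4 (1/4 each), interior atoms are unshared.
Net atoms = 8 × 1/8 + 4 × 1/2 + 4 × 1/4 + 3 = 1 + 2 + 1 + 3 = 7.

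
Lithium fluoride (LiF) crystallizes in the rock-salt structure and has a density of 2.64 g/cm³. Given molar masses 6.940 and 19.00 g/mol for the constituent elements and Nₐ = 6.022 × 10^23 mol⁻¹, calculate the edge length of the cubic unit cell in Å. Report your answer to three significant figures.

4.03 Å

M(LiF) = 25.94 g/mol; Z = 4 formula units per cell.
a³ = Z·M/(N_A·ρ) = 4 × 25.94 / (6.022 × 10²³ × 2.64) = 6.527 × 10^-23 cm³, so a = 4.026 × 10^-8 cm = 4.03 Å.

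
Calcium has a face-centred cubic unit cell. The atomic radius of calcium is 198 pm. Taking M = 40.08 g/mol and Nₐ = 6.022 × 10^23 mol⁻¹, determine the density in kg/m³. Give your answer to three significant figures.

1520 kg/m³

In an FCC lattice, atoms touch along the face diagonal, so √2·a = 4r, giving a = 560.0 pm = 5.600 × 10^-8 cm.
With Z = 4, ρ = Z·M/(N_A·a³) = 4 × 40.08 / (6.022 × 10²³ × 1.756 × 10^-22) = 1.516 g/cm³ = 1520 kg/m³.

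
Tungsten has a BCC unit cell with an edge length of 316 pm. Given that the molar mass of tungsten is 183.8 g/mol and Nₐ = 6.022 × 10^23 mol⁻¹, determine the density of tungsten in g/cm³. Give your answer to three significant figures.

A BCC unit cell contains Z = 2 atoms.
Cell volume: a³ = (316 pm)³ = (3.160 × 10^-8 cm)³ = 3.155 × 10^-23 cm³.
ρ = Z·M/(N_A·a³) = 2 × 183.8 / (6.022 × 10²³ × 3.155 × 10^-23) = 19.35 g/cm³.

19.3 g/cm³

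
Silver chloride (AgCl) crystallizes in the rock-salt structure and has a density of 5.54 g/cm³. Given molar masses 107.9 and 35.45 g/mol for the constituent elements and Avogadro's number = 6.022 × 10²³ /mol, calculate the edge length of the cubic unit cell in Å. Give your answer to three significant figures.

M(AgCl) = 143.35 g/mol; Z = 4 formula units per cell.
a³ = Z·M/(N_A·ρ) = 4 × 143.35 / (6.022 × 10²³ × 5.54) = 1.719 × 10^-22 cm³, so a = 5.560 × 10^-8 cm = 5.56 Å.

5.56 Å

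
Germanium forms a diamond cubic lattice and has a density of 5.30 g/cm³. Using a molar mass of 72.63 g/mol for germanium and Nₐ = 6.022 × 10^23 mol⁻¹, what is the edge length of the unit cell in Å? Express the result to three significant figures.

With Z = 8 atoms per diamond cubic cell, a³ = Z·M/(N_A·ρ) = 8 × 72.63 / (6.022 × 10²³ × 5.300 g/cm³) = 1.820 × 10^-22 cm³.
a = (1.820 × 10^-22)^(1/3) = 5.668 × 10^-8 cm = 5.67 Å.

5.67 Å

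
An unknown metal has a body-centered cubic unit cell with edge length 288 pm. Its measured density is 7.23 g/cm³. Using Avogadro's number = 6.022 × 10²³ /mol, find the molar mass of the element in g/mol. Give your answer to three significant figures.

A BCC cell has Z = 2 atoms; a = 2.880 × 10^-8 cm.
M = ρ·N_A·a³/Z = 7.23 × 6.022 × 10²³ × 2.389 × 10^-23 / 2 = 52.0 g/mol.

52.0 g/mol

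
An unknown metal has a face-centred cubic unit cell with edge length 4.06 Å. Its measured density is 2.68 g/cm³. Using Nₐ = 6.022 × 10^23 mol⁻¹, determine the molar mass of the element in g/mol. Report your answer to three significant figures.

27.0 g/mol

An FCC cell has Z = 4 atoms; a = 4.060 × 10^-8 cm.
M = ρ·N_A·a³/Z = 2.68 × 6.022 × 10²³ × 6.692 × 10^-23 / 4 = 27.0 g/mol.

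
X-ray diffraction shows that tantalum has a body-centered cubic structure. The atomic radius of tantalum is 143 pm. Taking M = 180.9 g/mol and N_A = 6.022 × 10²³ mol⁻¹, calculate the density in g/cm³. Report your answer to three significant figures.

In a BCC lattice, atoms touch along the body diagonal, so √3·a = 4r, giving a = 330.2 pm = 3.302 × 10^-8 cm.
With Z = 2, ρ = Z·M/(N_A·a³) = 2 × 180.9 / (6.022 × 10²³ × 3.602 × 10^-23) = 16.68 g/cm³.

16.7 g/cm³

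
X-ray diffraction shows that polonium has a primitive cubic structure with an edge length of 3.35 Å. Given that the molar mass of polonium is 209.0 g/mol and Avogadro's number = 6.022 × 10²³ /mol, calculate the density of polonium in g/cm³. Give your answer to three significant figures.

A simple cubic unit cell contains Z = 1 atom.
Cell volume: a³ = (3.35 Å)³ = (3.350 × 10^-8 cm)³ = 3.760 × 10^-23 cm³.
ρ = Z·M/(N_A·a³) = 1 × 209.0 / (6.022 × 10²³ × 3.760 × 10^-23) = 9.231 g/cm³.

9.23 g/cm³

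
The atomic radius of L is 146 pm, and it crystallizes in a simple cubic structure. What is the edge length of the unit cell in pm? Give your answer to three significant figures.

292 pm

In a simple cubic lattice, atoms touch along the cell edge, so a = 2r.
a = 2r = 2 × 146 = 292 pm.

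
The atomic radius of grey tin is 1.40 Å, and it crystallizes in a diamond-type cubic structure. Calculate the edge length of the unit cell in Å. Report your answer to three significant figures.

In a diamond cubic lattice, nearest neighbors lie along the body diagonal with √3·a = 8r.
a = 8r/√3 = 8 × 1.40 / 1.7321 = 6.47 Å.

6.47 Å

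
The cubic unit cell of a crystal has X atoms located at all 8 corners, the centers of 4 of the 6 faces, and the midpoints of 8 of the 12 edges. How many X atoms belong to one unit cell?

5

Corner atoms are shared by 8 cells (1/8 each), face atoms by 2 (1/2 each), edge atoms by 4 (1/4 each).
Net atoms = 8 × 1/8 + 4 × 1/2 + 8 × 1/4 = 1 + 2 + 2 = 5.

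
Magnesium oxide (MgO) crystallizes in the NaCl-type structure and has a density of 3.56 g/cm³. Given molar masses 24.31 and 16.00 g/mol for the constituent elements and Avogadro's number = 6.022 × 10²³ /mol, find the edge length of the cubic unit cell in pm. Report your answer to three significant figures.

422 pm

M(MgO) = 40.31 g/mol; Z = 4 formula units per cell.
a³ = Z·M/(N_A·ρ) = 4 × 40.31 / (6.022 × 10²³ × 3.56) = 7.521 × 10^-23 cm³, so a = 4.221 × 10^-8 cm = 422 pm.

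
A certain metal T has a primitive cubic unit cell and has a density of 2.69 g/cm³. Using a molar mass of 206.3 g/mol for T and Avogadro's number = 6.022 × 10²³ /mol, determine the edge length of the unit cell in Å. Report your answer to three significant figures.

5.03 Å

With Z = 1 atom per simple cubic cell, a³ = Z·M/(N_A·ρ) = 1 × 206.3 / (6.022 × 10²³ × 2.690 g/cm³) = 1.274 × 10^-22 cm³.
a = (1.274 × 10^-22)^(1/3) = 5.031 × 10^-8 cm = 5.03 Å.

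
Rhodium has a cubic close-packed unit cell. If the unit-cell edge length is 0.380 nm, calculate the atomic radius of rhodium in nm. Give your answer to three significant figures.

In an FCC lattice, atoms touch along the face diagonal, so √2·a = 4r.
r = √2·a/4 = 1.4142 × 0.380 / 4 = 0.134 nm.

0.134 nm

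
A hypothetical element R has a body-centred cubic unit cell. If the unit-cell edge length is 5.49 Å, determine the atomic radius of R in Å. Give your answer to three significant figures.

2.38 Å

In a BCC lattice, atoms touch along the body diagonal, so √3·a = 4r.
r = √3·a/4 = 1.7321 × 5.49 / 4 = 2.38 Å.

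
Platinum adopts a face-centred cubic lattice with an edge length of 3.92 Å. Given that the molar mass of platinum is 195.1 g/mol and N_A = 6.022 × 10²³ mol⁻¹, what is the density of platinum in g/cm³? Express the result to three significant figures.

21.5 g/cm³

An FCC unit cell contains Z = 4 atoms.
Cell volume: a³ = (3.92 Å)³ = (3.920 × 10^-8 cm)³ = 6.024 × 10^-23 cm³.
ρ = Z·M/(N_A·a³) = 4 × 195.1 / (6.022 × 10²³ × 6.024 × 10^-23) = 21.51 g/cm³.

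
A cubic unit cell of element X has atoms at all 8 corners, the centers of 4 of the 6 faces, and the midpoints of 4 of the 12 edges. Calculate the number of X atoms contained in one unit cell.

Corner atoms are shared by 8 cells (1/8 each), face atoms by 2 (1/2 each), edge atoms by 4 (1/4 each).
Net atoms = 8 × 1/8 + 4 × 1/2 + 4 × 1/4 = 1 + 2 + 1 = 4.

4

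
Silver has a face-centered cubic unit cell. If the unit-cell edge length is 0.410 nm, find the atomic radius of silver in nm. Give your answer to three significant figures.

In an FCC lattice, atoms touch along the face diagonal, so √2·a = 4r.
r = √2·a/4 = 1.4142 × 0.410 / 4 = 0.145 nm.

0.145 nm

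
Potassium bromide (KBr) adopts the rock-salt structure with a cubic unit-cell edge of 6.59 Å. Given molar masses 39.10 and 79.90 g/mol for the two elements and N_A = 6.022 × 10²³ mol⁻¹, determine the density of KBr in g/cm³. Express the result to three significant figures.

The rock-salt structure contains Z = 4 formula units per cell; M(KBr) = 39.10 + 79.90 = 119.0 g/mol.
a³ = (6.590 × 10^-8 cm)³ = 2.862 × 10^-22 cm³.
ρ = 4 × 119.0 / (6.022 × 10²³ × 2.862 × 10^-22) = 2.762 g/cm³.

2.76 g/cm³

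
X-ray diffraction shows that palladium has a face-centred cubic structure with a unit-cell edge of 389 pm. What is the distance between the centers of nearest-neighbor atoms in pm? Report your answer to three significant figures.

In an FCC structure, atoms touch along the face diagonal, so √2·a = 4r; the nearest-neighbor distance equals 2r = 0.7071·a.
d = 0.7071 × 389 = 275 pm.

275 pm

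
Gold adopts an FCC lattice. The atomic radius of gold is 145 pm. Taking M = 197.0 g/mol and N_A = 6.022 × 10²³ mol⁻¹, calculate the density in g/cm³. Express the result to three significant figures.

In an FCC lattice, atoms touch along the face diagonal, so √2·a = 4r, giving a = 410.1 pm = 4.101 × 10^-8 cm.
With Z = 4, ρ = Z·M/(N_A·a³) = 4 × 197.0 / (6.022 × 10²³ × 6.898 × 10^-23) = 18.97 g/cm³.

19.0 g/cm³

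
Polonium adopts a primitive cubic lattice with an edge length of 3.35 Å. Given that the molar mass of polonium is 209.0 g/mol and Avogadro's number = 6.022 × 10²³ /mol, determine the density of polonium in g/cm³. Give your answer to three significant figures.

A simple cubic unit cell contains Z = 1 atom.
Cell volume: a³ = (3.35 Å)³ = (3.350 × 10^-8 cm)³ = 3.760 × 10^-23 cm³.
ρ = Z·M/(N_A·a³) = 1 × 209.0 / (6.022 × 10²³ × 3.760 × 10^-23) = 9.231 g/cm³.

9.23 g/cm³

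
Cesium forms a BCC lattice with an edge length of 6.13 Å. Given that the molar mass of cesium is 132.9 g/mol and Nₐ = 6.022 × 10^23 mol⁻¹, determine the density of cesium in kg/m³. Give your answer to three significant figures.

1920 kg/m³

A BCC unit cell contains Z = 2 atoms.
Cell volume: a³ = (6.13 Å)³ = (6.130 × 10^-8 cm)³ = 2.303 × 10^-22 cm³.
ρ = Z·M/(N_A·a³) = 2 × 132.9 / (6.022 × 10²³ × 2.303 × 10^-22) = 1.916 g/cm³ = 1920 kg/m³.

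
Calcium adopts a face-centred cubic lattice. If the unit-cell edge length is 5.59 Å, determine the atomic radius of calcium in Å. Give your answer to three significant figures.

In an FCC lattice, atoms touch along the face diagonal, so √2·a = 4r.
r = √2·a/4 = 1.4142 × 5.59 / 4 = 1.98 Å.

1.98 Å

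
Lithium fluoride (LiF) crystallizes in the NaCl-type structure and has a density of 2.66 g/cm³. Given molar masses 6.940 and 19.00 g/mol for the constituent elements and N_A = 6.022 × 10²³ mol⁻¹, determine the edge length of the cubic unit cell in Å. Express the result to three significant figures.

M(LiF) = 25.94 g/mol; Z = 4 formula units per cell.
a³ = Z·M/(N_A·ρ) = 4 × 25.94 / (6.022 × 10²³ × 2.66) = 6.478 × 10^-23 cm³, so a = 4.016 × 10^-8 cm = 4.02 Å.

4.02 Å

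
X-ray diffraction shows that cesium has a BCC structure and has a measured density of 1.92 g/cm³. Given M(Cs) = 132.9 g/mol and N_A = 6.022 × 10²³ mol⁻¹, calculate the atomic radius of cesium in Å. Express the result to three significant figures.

2.65 Å

For a BCC cell (Z = 2), a³ = Z·M/(N_A·ρ) = 2 × 132.9 / (6.022 × 10²³ × 1.920) = 2.299 × 10^-22 cm³, so a = 6.126 × 10^-8 cm = 6.126 Å.
Atoms touch along the body diagonal, so √3·a = 4r, so r = 0.4330 × a = 2.65 Å.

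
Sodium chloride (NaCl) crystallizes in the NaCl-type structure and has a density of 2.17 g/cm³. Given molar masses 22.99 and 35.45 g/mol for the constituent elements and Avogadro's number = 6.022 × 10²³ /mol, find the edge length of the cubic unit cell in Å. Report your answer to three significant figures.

5.63 Å

M(NaCl) = 58.44 g/mol; Z = 4 formula units per cell.
a³ = Z·M/(N_A·ρ) = 4 × 58.44 / (6.022 × 10²³ × 2.17) = 1.789 × 10^-22 cm³, so a = 5.635 × 10^-8 cm = 5.63 Å.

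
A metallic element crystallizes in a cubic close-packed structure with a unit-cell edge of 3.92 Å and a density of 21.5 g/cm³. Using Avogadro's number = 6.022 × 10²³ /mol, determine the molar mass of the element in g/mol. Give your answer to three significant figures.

195 g/mol

An FCC cell has Z = 4 atoms; a = 3.920 × 10^-8 cm.
M = ρ·N_A·a³/Z = 21.5 × 6.022 × 10²³ × 6.024 × 10^-23 / 4 = 195 g/mol.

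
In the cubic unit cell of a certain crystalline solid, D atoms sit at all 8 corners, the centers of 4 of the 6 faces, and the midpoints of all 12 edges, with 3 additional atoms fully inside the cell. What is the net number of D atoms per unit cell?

9

Corner atoms are shared by 8 cells (1/8 each), face atoms by 2 (1/2 each), edge atoms by 4 (1/4 each), interior atoms are unshared.
Net atoms = 8 × 1/8 + 4 × 1/2 + 12 × 1/4 + 3 = 1 + 2 + 3 + 3 = 9.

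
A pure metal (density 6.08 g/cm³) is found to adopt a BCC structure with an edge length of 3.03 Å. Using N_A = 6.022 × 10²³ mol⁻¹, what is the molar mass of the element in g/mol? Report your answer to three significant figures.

50.9 g/mol

A BCC cell has Z = 2 atoms; a = 3.030 × 10^-8 cm.
M = ρ·N_A·a³/Z = 6.08 × 6.022 × 10²³ × 2.782 × 10^-23 / 2 = 50.9 g/mol.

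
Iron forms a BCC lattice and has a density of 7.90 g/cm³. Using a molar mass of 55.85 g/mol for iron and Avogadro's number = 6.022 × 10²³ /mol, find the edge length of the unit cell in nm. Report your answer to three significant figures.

With Z = 2 atoms per BCC cell, a³ = Z·M/(N_A·ρ) = 2 × 55.85 / (6.022 × 10²³ × 7.900 g/cm³) = 2.348 × 10^-23 cm³.
a = (2.348 × 10^-23)^(1/3) = 2.863 × 10^-8 cm = 0.286 nm.

0.286 nm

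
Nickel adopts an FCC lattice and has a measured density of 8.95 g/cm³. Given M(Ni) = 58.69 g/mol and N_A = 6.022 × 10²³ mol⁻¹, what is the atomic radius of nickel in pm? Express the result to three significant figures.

For an FCC cell (Z = 4), a³ = Z·M/(N_A·ρ) = 4 × 58.69 / (6.022 × 10²³ × 8.950) = 4.356 × 10^-23 cm³, so a = 3.518 × 10^-8 cm = 351.8 pm.
Atoms touch along the face diagonal, so √2·a = 4r, so r = 0.3536 × a = 124 pm.

124 pm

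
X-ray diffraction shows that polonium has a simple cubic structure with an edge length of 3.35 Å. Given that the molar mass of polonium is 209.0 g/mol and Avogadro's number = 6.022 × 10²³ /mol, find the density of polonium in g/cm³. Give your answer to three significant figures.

A simple cubic unit cell contains Z = 1 atom.
Cell volume: a³ = (3.35 Å)³ = (3.350 × 10^-8 cm)³ = 3.760 × 10^-23 cm³.
ρ = Z·M/(N_A·a³) = 1 × 209.0 / (6.022 × 10²³ × 3.760 × 10^-23) = 9.231 g/cm³.

9.23 g/cm³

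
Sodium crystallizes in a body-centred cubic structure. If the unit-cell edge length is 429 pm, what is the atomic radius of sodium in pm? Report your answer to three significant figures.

186 pm

In a BCC lattice, atoms touch along the body diagonal, so √3·a = 4r.
r = √3·a/4 = 1.7321 × 429 / 4 = 186 pm.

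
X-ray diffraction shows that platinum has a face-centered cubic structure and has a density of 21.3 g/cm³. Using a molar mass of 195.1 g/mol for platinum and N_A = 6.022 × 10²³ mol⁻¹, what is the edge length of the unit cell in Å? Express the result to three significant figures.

With Z = 4 atoms per FCC cell, a³ = Z·M/(N_A·ρ) = 4 × 195.1 / (6.022 × 10²³ × 21.30 g/cm³) = 6.084 × 10^-23 cm³.
a = (6.084 × 10^-23)^(1/3) = 3.933 × 10^-8 cm = 3.93 Å.

3.93 Å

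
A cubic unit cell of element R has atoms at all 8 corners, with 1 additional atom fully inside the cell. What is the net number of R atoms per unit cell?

2

Corner atoms are shared by 8 cells (1/8 each), interior atoms are unshared.
Net atoms = 8 × 1/8 + 1 = 1 + 1 = 2.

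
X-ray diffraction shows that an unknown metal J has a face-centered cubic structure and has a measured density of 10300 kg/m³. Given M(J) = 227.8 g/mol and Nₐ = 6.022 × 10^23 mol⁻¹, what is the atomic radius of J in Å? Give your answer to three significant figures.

For an FCC cell (Z = 4), a³ = Z·M/(N_A·ρ) = 4 × 227.8 / (6.022 × 10²³ × 10.30) = 1.469 × 10^-22 cm³, so a = 5.276 × 10^-8 cm = 5.276 Å.
Atoms touch along the face diagonal, so √2·a = 4r, so r = 0.3536 × a = 1.87 Å.

1.87 Å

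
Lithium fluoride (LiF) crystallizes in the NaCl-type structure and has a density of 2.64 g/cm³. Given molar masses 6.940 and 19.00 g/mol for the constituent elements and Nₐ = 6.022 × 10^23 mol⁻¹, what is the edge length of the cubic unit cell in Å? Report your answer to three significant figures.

4.03 Å

M(LiF) = 25.94 g/mol; Z = 4 formula units per cell.
a³ = Z·M/(N_A·ρ) = 4 × 25.94 / (6.022 × 10²³ × 2.64) = 6.527 × 10^-23 cm³, so a = 4.026 × 10^-8 cm = 4.03 Å.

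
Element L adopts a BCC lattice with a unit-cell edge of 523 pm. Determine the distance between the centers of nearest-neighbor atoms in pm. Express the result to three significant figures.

453 pm

In a BCC structure, atoms touch along the body diagonal, so √3·a = 4r; the nearest-neighbor distance equals 2r = 0.8660·a.
d = 0.8660 × 523 = 453 pm.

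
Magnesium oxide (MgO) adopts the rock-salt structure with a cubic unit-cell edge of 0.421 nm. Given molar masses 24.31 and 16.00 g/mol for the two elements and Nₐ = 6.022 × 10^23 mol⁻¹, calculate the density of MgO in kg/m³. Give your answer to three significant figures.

3590 kg/m³

The rock-salt structure contains Z = 4 formula units per cell; M(MgO) = 24.31 + 16.00 = 40.31 g/mol.
a³ = (4.210 × 10^-8 cm)³ = 7.462 × 10^-23 cm³.
ρ = 4 × 40.31 / (6.022 × 10²³ × 7.462 × 10^-23) = 3.588 g/cm³ = 3590 kg/m³.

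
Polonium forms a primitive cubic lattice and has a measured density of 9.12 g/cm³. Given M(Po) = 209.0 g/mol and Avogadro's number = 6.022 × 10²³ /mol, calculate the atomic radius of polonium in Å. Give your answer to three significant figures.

For a simple cubic cell (Z = 1), a³ = Z·M/(N_A·ρ) = 1 × 209.0 / (6.022 × 10²³ × 9.120) = 3.805 × 10^-23 cm³, so a = 3.364 × 10^-8 cm = 3.364 Å.
Atoms touch along the cell edge, so a = 2r, so r = 0.5000 × a = 1.68 Å.

1.68 Å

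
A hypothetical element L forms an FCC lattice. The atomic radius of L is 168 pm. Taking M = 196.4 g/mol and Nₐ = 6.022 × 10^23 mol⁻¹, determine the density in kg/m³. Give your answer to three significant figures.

In an FCC lattice, atoms touch along the face diagonal, so √2·a = 4r, giving a = 475.2 pm = 4.752 × 10^-8 cm.
With Z = 4, ρ = Z·M/(N_A·a³) = 4 × 196.4 / (6.022 × 10²³ × 1.073 × 10^-22) = 12.16 g/cm³ = 12200 kg/m³.

12200 kg/m³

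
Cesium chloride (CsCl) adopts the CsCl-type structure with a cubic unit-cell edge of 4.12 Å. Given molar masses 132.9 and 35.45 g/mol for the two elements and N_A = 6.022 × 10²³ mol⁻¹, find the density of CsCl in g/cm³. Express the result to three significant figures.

4.00 g/cm³

The CsCl-type structure contains Z = 1 formula unit per cell; M(CsCl) = 132.9 + 35.45 = 168.35 g/mol.
a³ = (4.120 × 10^-8 cm)³ = 6.993 × 10^-23 cm³.
ρ = 1 × 168.35 / (6.022 × 10²³ × 6.993 × 10^-23) = 3.997 g/cm³.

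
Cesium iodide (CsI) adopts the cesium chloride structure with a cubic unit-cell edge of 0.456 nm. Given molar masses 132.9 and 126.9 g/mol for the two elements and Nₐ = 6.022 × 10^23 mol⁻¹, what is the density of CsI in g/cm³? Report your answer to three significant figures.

4.55 g/cm³

The cesium chloride structure contains Z = 1 formula unit per cell; M(CsI) = 132.9 + 126.9 = 259.8 g/mol.
a³ = (4.560 × 10^-8 cm)³ = 9.482 × 10^-23 cm³.
ρ = 1 × 259.8 / (6.022 × 10²³ × 9.482 × 10^-23) = 4.550 g/cm³.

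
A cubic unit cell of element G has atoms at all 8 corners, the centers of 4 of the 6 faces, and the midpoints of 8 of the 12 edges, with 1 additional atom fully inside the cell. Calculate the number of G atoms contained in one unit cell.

6

Corner atoms are shared by 8 cells (1/8 each), face atoms by 2 (1/2 each), edge atoms by 4 (1/4 each), interior atoms are unshared.
Net atoms = 8 × 1/8 + 4 × 1/2 + 8 × 1/4 + 1 = 1 + 2 + 2 + 1 = 6.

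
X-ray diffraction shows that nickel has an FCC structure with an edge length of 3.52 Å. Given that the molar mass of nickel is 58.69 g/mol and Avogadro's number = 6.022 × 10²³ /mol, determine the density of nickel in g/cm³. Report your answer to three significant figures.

8.94 g/cm³

An FCC unit cell contains Z = 4 atoms.
Cell volume: a³ = (3.52 Å)³ = (3.520 × 10^-8 cm)³ = 4.361 × 10^-23 cm³.
ρ = Z·M/(N_A·a³) = 4 × 58.69 / (6.022 × 10²³ × 4.361 × 10^-23) = 8.938 g/cm³.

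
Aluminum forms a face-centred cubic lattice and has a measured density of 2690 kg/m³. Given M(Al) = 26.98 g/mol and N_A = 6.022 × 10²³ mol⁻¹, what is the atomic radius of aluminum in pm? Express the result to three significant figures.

143 pm

For an FCC cell (Z = 4), a³ = Z·M/(N_A·ρ) = 4 × 26.98 / (6.022 × 10²³ × 2.690) = 6.662 × 10^-23 cm³, so a = 4.054 × 10^-8 cm = 405.4 pm.
Atoms touch along the face diagonal, so √2·a = 4r, so r = 0.3536 × a = 143 pm.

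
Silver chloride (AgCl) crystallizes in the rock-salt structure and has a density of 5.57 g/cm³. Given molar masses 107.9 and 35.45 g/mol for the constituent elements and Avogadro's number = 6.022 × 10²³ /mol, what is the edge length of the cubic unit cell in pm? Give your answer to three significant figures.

M(AgCl) = 143.35 g/mol; Z = 4 formula units per cell.
a³ = Z·M/(N_A·ρ) = 4 × 143.35 / (6.022 × 10²³ × 5.57) = 1.709 × 10^-22 cm³, so a = 5.550 × 10^-8 cm = 555 pm.

555 pm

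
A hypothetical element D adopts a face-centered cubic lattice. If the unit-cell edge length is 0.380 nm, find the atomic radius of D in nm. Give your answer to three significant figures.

0.134 nm

In an FCC lattice, atoms touch along the face diagonal, so √2·a = 4r.
r = √2·a/4 = 1.4142 × 0.380 / 4 = 0.134 nm.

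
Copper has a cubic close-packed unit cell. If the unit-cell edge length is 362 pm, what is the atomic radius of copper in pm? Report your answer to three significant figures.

In an FCC lattice, atoms touch along the face diagonal, so √2·a = 4r.
r = √2·a/4 = 1.4142 × 362 / 4 = 128 pm.

128 pm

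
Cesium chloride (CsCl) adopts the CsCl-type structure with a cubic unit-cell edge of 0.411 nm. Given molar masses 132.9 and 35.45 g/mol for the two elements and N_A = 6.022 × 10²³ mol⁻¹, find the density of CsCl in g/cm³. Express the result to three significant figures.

4.03 g/cm³

The CsCl-type structure contains Z = 1 formula unit per cell; M(CsCl) = 132.9 + 35.45 = 168.35 g/mol.
a³ = (4.110 × 10^-8 cm)³ = 6.943 × 10^-23 cm³.
ρ = 1 × 168.35 / (6.022 × 10²³ × 6.943 × 10^-23) = 4.027 g/cm³.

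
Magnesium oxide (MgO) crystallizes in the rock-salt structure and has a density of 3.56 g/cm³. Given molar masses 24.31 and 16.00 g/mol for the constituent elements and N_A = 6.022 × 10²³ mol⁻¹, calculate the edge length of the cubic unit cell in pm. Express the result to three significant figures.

422 pm

M(MgO) = 40.31 g/mol; Z = 4 formula units per cell.
a³ = Z·M/(N_A·ρ) = 4 × 40.31 / (6.022 × 10²³ × 3.56) = 7.521 × 10^-23 cm³, so a = 4.221 × 10^-8 cm = 422 pm.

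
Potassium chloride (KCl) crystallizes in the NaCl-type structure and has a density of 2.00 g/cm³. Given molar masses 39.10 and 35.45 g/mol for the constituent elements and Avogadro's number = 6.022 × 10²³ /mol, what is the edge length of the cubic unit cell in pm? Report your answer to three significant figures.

M(KCl) = 74.55 g/mol; Z = 4 formula units per cell.
a³ = Z·M/(N_A·ρ) = 4 × 74.55 / (6.022 × 10²³ × 2.00) = 2.476 × 10^-22 cm³, so a = 6.279 × 10^-8 cm = 628 pm.

628 pm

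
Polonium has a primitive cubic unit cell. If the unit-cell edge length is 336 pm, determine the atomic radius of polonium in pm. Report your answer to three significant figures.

168 pm

In a simple cubic lattice, atoms touch along the cell edge, so a = 2r.
r = a/2 = 336/2 = 168 pm.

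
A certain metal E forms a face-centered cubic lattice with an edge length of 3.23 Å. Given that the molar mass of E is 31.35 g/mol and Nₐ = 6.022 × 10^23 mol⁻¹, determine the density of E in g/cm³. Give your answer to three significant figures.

6.18 g/cm³

An FCC unit cell contains Z = 4 atoms.
Cell volume: a³ = (3.23 Å)³ = (3.230 × 10^-8 cm)³ = 3.370 × 10^-23 cm³.
ρ = Z·M/(N_A·a³) = 4 × 31.35 / (6.022 × 10²³ × 3.370 × 10^-23) = 6.179 g/cm³.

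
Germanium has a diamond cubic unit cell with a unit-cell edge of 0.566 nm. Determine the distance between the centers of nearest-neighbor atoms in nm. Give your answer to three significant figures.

0.245 nm

In a diamond cubic structure, nearest neighbors lie along the body diagonal with √3·a = 8r; the nearest-neighbor distance equals 2r = 0.4330·a.
d = 0.4330 × 0.566 = 0.245 nm.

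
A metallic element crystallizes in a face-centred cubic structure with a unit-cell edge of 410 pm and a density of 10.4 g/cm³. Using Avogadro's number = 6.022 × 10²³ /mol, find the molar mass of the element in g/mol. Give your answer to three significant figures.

108 g/mol

An FCC cell has Z = 4 atoms; a = 4.100 × 10^-8 cm.
M = ρ·N_A·a³/Z = 10.4 × 6.022 × 10²³ × 6.892 × 10^-23 / 4 = 108 g/mol.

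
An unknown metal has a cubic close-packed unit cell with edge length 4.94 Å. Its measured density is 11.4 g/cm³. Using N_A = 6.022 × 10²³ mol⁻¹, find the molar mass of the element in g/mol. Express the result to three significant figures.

An FCC cell has Z = 4 atoms; a = 4.940 × 10^-8 cm.
M = ρ·N_A·a³/Z = 11.4 × 6.022 × 10²³ × 1.206 × 10^-22 / 4 = 207 g/mol.

207 g/mol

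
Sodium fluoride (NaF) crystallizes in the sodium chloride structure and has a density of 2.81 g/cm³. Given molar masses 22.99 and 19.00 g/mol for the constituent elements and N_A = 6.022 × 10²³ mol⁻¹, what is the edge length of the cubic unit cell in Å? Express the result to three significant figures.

M(NaF) = 41.99 g/mol; Z = 4 formula units per cell.
a³ = Z·M/(N_A·ρ) = 4 × 41.99 / (6.022 × 10²³ × 2.81) = 9.926 × 10^-23 cm³, so a = 4.630 × 10^-8 cm = 4.63 Å.

4.63 Å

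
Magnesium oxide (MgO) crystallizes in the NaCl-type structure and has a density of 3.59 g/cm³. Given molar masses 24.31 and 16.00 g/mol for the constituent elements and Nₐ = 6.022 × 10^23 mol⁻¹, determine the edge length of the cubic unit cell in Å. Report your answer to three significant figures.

M(MgO) = 40.31 g/mol; Z = 4 formula units per cell.
a³ = Z·M/(N_A·ρ) = 4 × 40.31 / (6.022 × 10²³ × 3.59) = 7.458 × 10^-23 cm³, so a = 4.209 × 10^-8 cm = 4.21 Å.

4.21 Å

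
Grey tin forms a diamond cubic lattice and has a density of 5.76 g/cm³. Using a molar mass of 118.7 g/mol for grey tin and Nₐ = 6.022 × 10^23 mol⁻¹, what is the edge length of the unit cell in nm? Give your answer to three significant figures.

With Z = 8 atoms per diamond cubic cell, a³ = Z·M/(N_A·ρ) = 8 × 118.7 / (6.022 × 10²³ × 5.760 g/cm³) = 2.738 × 10^-22 cm³.
a = (2.738 × 10^-22)^(1/3) = 6.493 × 10^-8 cm = 0.649 nm.

0.649 nm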